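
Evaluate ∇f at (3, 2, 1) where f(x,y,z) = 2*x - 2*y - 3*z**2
(2, -2, -6)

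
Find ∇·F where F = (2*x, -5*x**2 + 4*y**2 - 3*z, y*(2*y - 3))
8*y + 2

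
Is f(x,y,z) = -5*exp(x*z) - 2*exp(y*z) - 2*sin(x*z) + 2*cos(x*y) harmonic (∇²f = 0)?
No, ∇²f = -5*x**2*exp(x*z) + 2*x**2*sin(x*z) - 2*x**2*cos(x*y) - 2*y**2*exp(y*z) - 2*y**2*cos(x*y) - 5*z**2*exp(x*z) - 2*z**2*exp(y*z) + 2*z**2*sin(x*z)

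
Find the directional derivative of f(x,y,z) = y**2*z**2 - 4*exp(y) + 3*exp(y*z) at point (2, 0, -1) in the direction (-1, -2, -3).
sqrt(14)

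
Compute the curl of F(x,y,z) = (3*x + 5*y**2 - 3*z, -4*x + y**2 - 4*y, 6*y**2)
(12*y, -3, -10*y - 4)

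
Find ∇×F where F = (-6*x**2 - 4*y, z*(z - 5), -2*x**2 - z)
(5 - 2*z, 4*x, 4)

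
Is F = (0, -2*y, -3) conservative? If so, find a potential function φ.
Yes, F is conservative. φ = -y**2 - 3*z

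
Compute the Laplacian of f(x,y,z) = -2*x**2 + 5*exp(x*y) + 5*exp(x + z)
5*x**2*exp(x*y) + 5*y**2*exp(x*y) + 10*exp(x + z) - 4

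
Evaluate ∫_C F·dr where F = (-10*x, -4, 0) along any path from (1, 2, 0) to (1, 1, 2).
4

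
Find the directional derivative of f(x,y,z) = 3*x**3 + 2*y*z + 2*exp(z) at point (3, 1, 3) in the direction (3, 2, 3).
3*sqrt(22)*(2*exp(3) + 87)/22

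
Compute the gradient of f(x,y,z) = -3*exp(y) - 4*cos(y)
(0, -3*exp(y) + 4*sin(y), 0)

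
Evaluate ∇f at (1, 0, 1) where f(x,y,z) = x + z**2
(1, 0, 2)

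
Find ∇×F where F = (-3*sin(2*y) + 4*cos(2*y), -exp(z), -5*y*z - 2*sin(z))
(-5*z + exp(z), 0, 8*sin(2*y) + 6*cos(2*y))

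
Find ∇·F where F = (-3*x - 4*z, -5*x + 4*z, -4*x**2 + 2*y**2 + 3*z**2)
6*z - 3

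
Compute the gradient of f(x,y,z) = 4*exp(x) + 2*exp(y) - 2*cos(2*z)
(4*exp(x), 2*exp(y), 4*sin(2*z))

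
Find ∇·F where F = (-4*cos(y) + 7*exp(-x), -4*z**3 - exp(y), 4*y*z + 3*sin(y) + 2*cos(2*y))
4*y - exp(y) - 7*exp(-x)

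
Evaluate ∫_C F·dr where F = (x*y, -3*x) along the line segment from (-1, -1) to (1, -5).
-4/3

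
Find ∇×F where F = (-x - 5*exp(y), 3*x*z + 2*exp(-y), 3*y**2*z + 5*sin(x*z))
(-3*x + 6*y*z, -5*z*cos(x*z), 3*z + 5*exp(y))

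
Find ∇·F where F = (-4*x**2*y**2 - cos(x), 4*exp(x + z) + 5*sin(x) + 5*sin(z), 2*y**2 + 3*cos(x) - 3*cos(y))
-8*x*y**2 + sin(x)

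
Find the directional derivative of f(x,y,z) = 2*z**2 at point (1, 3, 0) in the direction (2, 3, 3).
0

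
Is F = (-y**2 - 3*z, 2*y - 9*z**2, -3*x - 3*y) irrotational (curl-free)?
No, ∇×F = (18*z - 3, 0, 2*y)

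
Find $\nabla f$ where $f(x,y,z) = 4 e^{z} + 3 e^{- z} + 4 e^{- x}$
(-4*exp(-x), 0, 7*sinh(z) + cosh(z))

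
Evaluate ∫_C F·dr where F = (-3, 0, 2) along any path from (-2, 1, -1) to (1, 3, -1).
-9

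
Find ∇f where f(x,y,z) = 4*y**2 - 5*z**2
(0, 8*y, -10*z)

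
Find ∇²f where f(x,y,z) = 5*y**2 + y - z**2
8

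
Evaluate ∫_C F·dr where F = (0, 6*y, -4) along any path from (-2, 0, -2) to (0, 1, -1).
-1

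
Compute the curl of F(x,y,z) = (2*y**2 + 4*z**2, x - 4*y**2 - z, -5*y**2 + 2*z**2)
(1 - 10*y, 8*z, 1 - 4*y)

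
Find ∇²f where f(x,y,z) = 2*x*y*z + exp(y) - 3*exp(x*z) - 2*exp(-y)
-3*x**2*exp(x*z) - 3*z**2*exp(x*z) + exp(y) - 2*exp(-y)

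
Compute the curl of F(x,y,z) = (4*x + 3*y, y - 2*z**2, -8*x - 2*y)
(4*z - 2, 8, -3)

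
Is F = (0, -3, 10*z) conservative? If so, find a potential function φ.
Yes, F is conservative. φ = -3*y + 5*z**2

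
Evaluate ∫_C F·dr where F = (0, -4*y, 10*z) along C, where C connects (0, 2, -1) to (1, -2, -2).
15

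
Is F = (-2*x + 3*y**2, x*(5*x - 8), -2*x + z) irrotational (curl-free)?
No, ∇×F = (0, 2, 10*x - 6*y - 8)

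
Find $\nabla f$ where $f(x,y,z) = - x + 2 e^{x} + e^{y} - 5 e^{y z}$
(2*exp(x) - 1, -5*z*exp(y*z) + exp(y), -5*y*exp(y*z))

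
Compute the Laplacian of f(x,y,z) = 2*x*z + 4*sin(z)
-4*sin(z)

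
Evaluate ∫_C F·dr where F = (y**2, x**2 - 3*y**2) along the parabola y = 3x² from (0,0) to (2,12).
-8232/5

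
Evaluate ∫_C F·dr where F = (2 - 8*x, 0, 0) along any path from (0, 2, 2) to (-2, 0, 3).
-20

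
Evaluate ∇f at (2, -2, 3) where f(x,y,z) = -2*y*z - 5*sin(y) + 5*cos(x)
(-5*sin(2), -6 - 5*cos(2), 4)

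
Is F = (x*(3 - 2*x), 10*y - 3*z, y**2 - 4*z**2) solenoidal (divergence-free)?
No, ∇·F = -4*x - 8*z + 13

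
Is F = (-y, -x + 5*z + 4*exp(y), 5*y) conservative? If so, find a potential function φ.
Yes, F is conservative. φ = -x*y + 5*y*z + 4*exp(y)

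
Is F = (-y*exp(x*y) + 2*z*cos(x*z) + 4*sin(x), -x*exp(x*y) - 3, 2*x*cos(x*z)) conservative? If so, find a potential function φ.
Yes, F is conservative. φ = -3*y - exp(x*y) + 2*sin(x*z) - 4*cos(x)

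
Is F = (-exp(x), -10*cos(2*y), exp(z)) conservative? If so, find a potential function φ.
Yes, F is conservative. φ = -exp(x) + exp(z) - 5*sin(2*y)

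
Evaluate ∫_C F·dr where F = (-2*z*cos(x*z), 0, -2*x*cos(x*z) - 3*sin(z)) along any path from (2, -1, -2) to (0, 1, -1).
-3*cos(2) - 2*sin(4) + 3*cos(1)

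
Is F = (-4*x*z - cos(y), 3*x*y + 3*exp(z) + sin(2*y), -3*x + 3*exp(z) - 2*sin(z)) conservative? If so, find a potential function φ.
No, ∇×F = (-3*exp(z), 3 - 4*x, 3*y - sin(y)) ≠ 0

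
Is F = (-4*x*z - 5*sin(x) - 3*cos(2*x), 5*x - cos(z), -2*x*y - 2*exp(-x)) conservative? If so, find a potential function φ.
No, ∇×F = (-2*x - sin(z), -4*x + 2*y - 2*exp(-x), 5) ≠ 0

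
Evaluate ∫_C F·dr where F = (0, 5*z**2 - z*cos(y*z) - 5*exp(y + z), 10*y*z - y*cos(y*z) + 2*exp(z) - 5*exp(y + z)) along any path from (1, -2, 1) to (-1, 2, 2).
-5*exp(4) - 2*E - sin(2) - sin(4) + 5*exp(-1) + 2*exp(2) + 50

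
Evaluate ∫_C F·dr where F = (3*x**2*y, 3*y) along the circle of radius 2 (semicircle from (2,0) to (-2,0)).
-6*pi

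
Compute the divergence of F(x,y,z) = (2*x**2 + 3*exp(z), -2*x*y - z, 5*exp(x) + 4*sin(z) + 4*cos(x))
2*x + 4*cos(z)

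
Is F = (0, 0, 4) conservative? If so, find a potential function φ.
Yes, F is conservative. φ = 4*z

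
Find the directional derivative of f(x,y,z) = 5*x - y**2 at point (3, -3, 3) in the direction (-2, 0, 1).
-2*sqrt(5)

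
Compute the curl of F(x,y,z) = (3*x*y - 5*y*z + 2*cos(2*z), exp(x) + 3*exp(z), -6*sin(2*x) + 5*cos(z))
(-3*exp(z), -5*y - 4*sin(2*z) + 12*cos(2*x), -3*x + 5*z + exp(x))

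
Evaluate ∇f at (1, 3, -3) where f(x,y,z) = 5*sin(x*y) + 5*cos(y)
(15*cos(3), 5*sqrt(2)*cos(pi/4 + 3), 0)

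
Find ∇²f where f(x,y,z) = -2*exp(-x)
-2*exp(-x)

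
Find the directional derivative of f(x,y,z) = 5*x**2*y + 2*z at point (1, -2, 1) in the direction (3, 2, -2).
-54*sqrt(17)/17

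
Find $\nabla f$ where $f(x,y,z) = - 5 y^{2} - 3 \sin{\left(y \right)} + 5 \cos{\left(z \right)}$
(0, -10*y - 3*cos(y), -5*sin(z))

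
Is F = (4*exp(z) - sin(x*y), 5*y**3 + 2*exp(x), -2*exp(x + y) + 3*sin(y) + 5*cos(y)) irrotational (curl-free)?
No, ∇×F = (-2*exp(x + y) - 5*sin(y) + 3*cos(y), 4*exp(z) + 2*exp(x + y), x*cos(x*y) + 2*exp(x))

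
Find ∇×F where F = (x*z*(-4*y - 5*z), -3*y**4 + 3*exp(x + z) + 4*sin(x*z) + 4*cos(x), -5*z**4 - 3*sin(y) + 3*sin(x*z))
(-4*x*cos(x*z) - 3*exp(x + z) - 3*cos(y), -4*x*y - 10*x*z - 3*z*cos(x*z), 4*x*z + 4*z*cos(x*z) + 3*exp(x + z) - 4*sin(x))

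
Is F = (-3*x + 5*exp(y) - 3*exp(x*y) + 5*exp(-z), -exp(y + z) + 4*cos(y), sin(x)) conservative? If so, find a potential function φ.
No, ∇×F = (exp(y + z), -cos(x) - 5*exp(-z), 3*x*exp(x*y) - 5*exp(y)) ≠ 0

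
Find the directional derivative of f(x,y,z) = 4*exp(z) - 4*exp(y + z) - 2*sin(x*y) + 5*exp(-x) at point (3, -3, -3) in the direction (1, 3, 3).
sqrt(19)*(-24 + 7*exp(3) - 12*exp(6)*cos(9))*exp(-6)/19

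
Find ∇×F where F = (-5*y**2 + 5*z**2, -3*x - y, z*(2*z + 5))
(0, 10*z, 10*y - 3)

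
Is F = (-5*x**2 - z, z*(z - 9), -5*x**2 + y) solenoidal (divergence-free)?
No, ∇·F = -10*x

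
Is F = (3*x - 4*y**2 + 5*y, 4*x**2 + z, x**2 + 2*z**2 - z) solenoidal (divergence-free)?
No, ∇·F = 4*z + 2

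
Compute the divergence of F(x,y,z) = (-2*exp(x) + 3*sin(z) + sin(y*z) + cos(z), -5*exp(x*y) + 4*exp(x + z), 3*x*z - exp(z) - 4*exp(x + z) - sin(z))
-5*x*exp(x*y) + 3*x - 2*exp(x) - exp(z) - 4*exp(x + z) - cos(z)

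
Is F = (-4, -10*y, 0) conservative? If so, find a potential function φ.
Yes, F is conservative. φ = -4*x - 5*y**2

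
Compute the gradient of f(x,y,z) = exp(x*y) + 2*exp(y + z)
(y*exp(x*y), x*exp(x*y) + 2*exp(y + z), 2*exp(y + z))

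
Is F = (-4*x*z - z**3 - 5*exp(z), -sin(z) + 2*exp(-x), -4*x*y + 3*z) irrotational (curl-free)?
No, ∇×F = (-4*x + cos(z), -4*x + 4*y - 3*z**2 - 5*exp(z), -2*exp(-x))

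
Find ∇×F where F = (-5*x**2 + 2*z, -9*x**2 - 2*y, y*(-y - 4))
(-2*y - 4, 2, -18*x)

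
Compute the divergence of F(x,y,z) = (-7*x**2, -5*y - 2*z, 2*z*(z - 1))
-14*x + 4*z - 7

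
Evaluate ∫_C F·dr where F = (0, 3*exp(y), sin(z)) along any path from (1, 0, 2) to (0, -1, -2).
-3 + 3*exp(-1)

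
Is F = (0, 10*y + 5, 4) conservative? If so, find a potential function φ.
Yes, F is conservative. φ = 5*y**2 + 5*y + 4*z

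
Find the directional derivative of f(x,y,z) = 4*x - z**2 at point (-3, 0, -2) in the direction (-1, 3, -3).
-16*sqrt(19)/19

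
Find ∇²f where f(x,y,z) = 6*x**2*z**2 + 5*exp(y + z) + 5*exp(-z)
12*x**2 + 12*z**2 + 10*exp(y + z) + 5*exp(-z)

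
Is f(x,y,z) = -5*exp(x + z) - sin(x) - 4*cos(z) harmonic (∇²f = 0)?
No, ∇²f = -10*exp(x + z) + sin(x) + 4*cos(z)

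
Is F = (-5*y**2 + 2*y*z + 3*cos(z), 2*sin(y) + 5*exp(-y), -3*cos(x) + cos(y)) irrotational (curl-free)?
No, ∇×F = (-sin(y), 2*y - 3*sin(x) - 3*sin(z), 10*y - 2*z)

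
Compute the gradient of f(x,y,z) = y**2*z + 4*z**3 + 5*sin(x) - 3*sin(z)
(5*cos(x), 2*y*z, y**2 + 12*z**2 - 3*cos(z))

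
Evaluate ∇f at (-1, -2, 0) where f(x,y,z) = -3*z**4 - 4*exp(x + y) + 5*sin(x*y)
(-4*exp(-3) - 10*cos(2), -4*exp(-3) - 5*cos(2), 0)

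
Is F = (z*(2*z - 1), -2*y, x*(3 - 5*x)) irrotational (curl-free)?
No, ∇×F = (0, 10*x + 4*z - 4, 0)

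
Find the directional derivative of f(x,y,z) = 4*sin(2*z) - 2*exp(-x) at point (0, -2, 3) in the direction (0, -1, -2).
-16*sqrt(5)*cos(6)/5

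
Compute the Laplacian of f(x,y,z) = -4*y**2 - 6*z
-8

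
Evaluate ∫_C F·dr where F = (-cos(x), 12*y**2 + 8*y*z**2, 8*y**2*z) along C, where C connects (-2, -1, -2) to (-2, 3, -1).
132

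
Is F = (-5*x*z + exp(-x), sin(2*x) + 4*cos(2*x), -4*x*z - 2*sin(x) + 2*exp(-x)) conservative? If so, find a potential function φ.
No, ∇×F = (0, -5*x + 4*z + 2*cos(x) + 2*exp(-x), -8*sin(2*x) + 2*cos(2*x)) ≠ 0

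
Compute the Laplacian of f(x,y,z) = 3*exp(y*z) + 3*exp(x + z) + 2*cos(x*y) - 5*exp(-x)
-2*x**2*cos(x*y) + 3*y**2*exp(y*z) - 2*y**2*cos(x*y) + 3*z**2*exp(y*z) + 6*exp(x + z) - 5*exp(-x)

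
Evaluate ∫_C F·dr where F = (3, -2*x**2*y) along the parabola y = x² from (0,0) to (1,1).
7/3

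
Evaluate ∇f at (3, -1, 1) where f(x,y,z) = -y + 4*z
(0, -1, 4)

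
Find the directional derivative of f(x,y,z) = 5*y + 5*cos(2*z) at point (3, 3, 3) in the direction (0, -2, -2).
sqrt(2)*(-5/2 + 5*sin(6))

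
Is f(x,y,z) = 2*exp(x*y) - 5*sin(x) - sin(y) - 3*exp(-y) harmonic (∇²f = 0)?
No, ∇²f = 2*x**2*exp(x*y) + 2*y**2*exp(x*y) + 5*sin(x) + sin(y) - 3*exp(-y)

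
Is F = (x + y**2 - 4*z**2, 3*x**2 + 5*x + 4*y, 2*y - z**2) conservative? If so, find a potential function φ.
No, ∇×F = (2, -8*z, 6*x - 2*y + 5) ≠ 0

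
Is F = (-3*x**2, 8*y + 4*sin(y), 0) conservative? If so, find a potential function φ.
Yes, F is conservative. φ = -x**3 + 4*y**2 - 4*cos(y)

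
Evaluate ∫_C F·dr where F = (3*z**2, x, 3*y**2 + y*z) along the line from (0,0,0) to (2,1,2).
37/3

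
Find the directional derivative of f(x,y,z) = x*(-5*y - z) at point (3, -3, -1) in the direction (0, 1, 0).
-15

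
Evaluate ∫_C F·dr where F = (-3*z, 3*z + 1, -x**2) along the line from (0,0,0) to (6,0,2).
-42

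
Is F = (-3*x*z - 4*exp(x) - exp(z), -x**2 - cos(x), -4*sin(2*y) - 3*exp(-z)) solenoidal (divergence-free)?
No, ∇·F = -3*z - 4*exp(x) + 3*exp(-z)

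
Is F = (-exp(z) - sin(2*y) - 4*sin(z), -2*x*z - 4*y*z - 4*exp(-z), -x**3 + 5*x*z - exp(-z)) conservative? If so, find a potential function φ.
No, ∇×F = (2*x + 4*y - 4*exp(-z), 3*x**2 - 5*z - exp(z) - 4*cos(z), -2*z + 2*cos(2*y)) ≠ 0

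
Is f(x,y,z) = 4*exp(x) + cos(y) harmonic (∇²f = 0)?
No, ∇²f = 4*exp(x) - cos(y)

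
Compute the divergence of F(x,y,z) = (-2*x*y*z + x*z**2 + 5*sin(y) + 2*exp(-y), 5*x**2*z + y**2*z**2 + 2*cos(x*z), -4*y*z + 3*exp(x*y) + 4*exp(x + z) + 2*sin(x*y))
2*y*z**2 - 2*y*z - 4*y + z**2 + 4*exp(x + z)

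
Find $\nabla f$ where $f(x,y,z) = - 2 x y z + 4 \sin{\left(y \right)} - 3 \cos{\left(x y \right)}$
(y*(-2*z + 3*sin(x*y)), -2*x*z + 3*x*sin(x*y) + 4*cos(y), -2*x*y)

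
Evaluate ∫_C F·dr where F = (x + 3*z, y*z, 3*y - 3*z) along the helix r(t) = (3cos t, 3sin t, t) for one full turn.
3*pi*(9 - 4*pi)/2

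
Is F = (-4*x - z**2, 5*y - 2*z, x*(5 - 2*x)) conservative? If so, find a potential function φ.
No, ∇×F = (2, 4*x - 2*z - 5, 0) ≠ 0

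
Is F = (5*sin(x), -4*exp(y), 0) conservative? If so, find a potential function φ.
Yes, F is conservative. φ = -4*exp(y) - 5*cos(x)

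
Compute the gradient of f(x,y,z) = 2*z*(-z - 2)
(0, 0, -4*z - 4)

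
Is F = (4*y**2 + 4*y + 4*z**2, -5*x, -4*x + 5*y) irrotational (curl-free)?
No, ∇×F = (5, 8*z + 4, -8*y - 9)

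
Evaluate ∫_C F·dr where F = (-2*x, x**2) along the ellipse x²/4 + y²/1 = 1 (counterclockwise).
0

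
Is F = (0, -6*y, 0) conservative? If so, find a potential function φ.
Yes, F is conservative. φ = -3*y**2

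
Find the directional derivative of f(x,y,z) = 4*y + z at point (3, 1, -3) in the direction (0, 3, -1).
11*sqrt(10)/10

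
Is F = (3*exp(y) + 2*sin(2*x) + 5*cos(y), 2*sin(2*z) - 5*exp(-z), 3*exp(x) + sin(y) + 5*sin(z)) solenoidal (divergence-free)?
No, ∇·F = 4*cos(2*x) + 5*cos(z)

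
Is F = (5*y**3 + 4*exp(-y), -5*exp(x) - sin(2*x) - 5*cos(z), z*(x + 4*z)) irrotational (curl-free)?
No, ∇×F = (-5*sin(z), -z, -15*y**2 - 5*exp(x) - 2*cos(2*x) + 4*exp(-y))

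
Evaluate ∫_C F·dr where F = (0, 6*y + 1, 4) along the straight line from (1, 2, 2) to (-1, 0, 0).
-22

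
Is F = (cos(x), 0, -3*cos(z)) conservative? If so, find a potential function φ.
Yes, F is conservative. φ = sin(x) - 3*sin(z)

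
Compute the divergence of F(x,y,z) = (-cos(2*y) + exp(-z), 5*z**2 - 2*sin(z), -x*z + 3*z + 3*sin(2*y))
3 - x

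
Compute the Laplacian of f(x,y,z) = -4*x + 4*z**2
8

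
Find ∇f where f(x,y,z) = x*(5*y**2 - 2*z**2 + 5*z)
(5*y**2 - 2*z**2 + 5*z, 10*x*y, x*(5 - 4*z))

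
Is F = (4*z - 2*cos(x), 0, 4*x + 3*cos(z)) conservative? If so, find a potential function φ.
Yes, F is conservative. φ = 4*x*z - 2*sin(x) + 3*sin(z)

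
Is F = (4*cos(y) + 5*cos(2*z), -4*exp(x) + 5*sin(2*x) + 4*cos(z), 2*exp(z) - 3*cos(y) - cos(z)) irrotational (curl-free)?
No, ∇×F = (3*sin(y) + 4*sin(z), -10*sin(2*z), -4*exp(x) + 4*sin(y) + 10*cos(2*x))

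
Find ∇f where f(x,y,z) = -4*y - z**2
(0, -4, -2*z)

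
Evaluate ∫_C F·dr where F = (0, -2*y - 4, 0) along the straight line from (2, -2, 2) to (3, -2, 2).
0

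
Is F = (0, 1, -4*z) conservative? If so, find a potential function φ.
Yes, F is conservative. φ = y - 2*z**2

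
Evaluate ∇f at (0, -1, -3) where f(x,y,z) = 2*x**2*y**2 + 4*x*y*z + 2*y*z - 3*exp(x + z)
(12 - 3*exp(-3), -6, -2 - 3*exp(-3))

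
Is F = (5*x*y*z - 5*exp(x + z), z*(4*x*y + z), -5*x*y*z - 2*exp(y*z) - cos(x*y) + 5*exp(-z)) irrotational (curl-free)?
No, ∇×F = (-4*x*y - 5*x*z + x*sin(x*y) - 2*z*exp(y*z) - 2*z, 5*x*y + 5*y*z - y*sin(x*y) - 5*exp(x + z), z*(-5*x + 4*y))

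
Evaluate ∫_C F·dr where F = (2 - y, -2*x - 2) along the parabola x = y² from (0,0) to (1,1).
-4/3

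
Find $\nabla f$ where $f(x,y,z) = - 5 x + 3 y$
(-5, 3, 0)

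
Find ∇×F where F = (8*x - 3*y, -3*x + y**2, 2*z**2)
(0, 0, 0)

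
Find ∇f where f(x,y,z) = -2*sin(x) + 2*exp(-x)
(-2*cos(x) - 2*exp(-x), 0, 0)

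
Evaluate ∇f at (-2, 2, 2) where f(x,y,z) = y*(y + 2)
(0, 6, 0)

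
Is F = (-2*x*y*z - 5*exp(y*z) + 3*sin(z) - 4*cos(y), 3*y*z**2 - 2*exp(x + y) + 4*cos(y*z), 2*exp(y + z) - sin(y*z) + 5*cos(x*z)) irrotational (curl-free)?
No, ∇×F = (-6*y*z + 4*y*sin(y*z) - z*cos(y*z) + 2*exp(y + z), -2*x*y - 5*y*exp(y*z) + 5*z*sin(x*z) + 3*cos(z), 2*x*z + 5*z*exp(y*z) - 2*exp(x + y) - 4*sin(y))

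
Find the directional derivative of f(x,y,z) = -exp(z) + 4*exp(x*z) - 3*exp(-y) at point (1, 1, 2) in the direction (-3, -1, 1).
3*sqrt(11)*(-7*exp(3) - 1)*exp(-1)/11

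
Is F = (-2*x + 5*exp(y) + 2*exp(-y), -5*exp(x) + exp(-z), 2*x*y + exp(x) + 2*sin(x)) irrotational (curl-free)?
No, ∇×F = (2*x + exp(-z), -2*y - exp(x) - 2*cos(x), -5*exp(x) - 5*exp(y) + 2*exp(-y))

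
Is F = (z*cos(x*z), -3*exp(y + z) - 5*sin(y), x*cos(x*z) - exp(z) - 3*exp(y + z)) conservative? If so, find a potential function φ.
Yes, F is conservative. φ = -exp(z) - 3*exp(y + z) + sin(x*z) + 5*cos(y)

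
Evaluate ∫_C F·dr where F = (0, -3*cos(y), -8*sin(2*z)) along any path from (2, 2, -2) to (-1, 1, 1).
-3*sin(1) + 4*cos(2) - 4*cos(4) + 3*sin(2)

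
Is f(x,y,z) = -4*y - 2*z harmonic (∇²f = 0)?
Yes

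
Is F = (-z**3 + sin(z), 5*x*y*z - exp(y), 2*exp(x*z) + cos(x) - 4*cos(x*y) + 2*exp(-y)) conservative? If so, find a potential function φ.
No, ∇×F = (-5*x*y + 4*x*sin(x*y) - 2*exp(-y), -4*y*sin(x*y) - 3*z**2 - 2*z*exp(x*z) + sin(x) + cos(z), 5*y*z) ≠ 0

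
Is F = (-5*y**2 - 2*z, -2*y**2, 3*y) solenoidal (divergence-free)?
No, ∇·F = -4*y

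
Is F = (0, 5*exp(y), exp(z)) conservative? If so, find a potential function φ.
Yes, F is conservative. φ = 5*exp(y) + exp(z)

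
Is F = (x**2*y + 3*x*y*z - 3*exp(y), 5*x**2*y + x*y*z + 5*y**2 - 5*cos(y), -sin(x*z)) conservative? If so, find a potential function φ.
No, ∇×F = (-x*y, 3*x*y + z*cos(x*z), -x**2 + 10*x*y - 3*x*z + y*z + 3*exp(y)) ≠ 0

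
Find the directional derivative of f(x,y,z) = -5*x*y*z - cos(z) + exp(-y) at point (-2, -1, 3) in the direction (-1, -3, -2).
sqrt(14)*(-85 - 2*sin(3) + 3*E)/14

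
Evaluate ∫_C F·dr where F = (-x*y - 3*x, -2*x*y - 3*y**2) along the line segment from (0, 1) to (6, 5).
-332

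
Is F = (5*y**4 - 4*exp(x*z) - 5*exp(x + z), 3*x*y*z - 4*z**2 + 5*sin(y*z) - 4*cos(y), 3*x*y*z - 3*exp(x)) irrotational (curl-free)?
No, ∇×F = (-3*x*y + 3*x*z - 5*y*cos(y*z) + 8*z, -4*x*exp(x*z) - 3*y*z + 3*exp(x) - 5*exp(x + z), y*(-20*y**2 + 3*z))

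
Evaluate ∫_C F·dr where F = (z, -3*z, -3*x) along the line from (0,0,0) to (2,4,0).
0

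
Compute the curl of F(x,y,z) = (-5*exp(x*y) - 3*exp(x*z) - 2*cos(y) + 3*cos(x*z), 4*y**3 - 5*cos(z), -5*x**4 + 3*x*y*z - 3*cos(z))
(3*x*z - 5*sin(z), 20*x**3 - 3*x*exp(x*z) - 3*x*sin(x*z) - 3*y*z, 5*x*exp(x*y) - 2*sin(y))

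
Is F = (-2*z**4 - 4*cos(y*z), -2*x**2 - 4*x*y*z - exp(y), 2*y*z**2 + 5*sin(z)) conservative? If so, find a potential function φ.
No, ∇×F = (4*x*y + 2*z**2, 4*y*sin(y*z) - 8*z**3, -4*x - 4*y*z - 4*z*sin(y*z)) ≠ 0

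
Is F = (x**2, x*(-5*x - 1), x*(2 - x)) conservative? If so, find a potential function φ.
No, ∇×F = (0, 2*x - 2, -10*x - 1) ≠ 0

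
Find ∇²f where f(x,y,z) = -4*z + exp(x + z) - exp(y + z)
2*exp(x + z) - 2*exp(y + z)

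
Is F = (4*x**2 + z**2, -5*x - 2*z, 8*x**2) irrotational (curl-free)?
No, ∇×F = (2, -16*x + 2*z, -5)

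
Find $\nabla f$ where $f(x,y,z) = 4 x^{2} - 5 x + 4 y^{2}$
(8*x - 5, 8*y, 0)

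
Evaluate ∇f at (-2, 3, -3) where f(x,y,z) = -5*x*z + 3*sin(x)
(3*cos(2) + 15, 0, 10)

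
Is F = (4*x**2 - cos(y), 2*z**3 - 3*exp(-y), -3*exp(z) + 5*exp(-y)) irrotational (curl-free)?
No, ∇×F = (-6*z**2 - 5*exp(-y), 0, -sin(y))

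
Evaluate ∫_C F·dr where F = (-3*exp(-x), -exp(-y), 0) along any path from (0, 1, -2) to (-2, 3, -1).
-3 - exp(-1) + exp(-3) + 3*exp(2)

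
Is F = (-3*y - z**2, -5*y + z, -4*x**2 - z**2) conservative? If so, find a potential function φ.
No, ∇×F = (-1, 8*x - 2*z, 3) ≠ 0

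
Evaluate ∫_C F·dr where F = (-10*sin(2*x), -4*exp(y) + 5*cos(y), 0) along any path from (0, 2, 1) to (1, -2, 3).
-10*sin(2) - 5 + 5*cos(2) + 8*sinh(2)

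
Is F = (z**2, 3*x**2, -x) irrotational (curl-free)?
No, ∇×F = (0, 2*z + 1, 6*x)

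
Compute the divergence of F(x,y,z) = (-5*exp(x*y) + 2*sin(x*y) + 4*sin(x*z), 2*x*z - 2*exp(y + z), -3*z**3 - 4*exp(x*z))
-4*x*exp(x*z) - 5*y*exp(x*y) + 2*y*cos(x*y) - 9*z**2 + 4*z*cos(x*z) - 2*exp(y + z)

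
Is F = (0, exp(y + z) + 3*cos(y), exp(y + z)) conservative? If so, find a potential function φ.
Yes, F is conservative. φ = exp(y + z) + 3*sin(y)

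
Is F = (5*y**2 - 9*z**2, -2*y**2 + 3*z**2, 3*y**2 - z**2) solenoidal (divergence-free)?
No, ∇·F = -4*y - 2*z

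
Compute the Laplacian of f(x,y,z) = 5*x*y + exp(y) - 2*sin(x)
exp(y) + 2*sin(x)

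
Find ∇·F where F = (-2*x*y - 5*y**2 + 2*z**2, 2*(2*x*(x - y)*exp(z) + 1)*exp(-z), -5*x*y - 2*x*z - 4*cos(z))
-6*x - 2*y + 4*sin(z)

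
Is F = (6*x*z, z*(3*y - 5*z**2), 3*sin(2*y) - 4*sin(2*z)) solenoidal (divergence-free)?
No, ∇·F = 9*z - 8*cos(2*z)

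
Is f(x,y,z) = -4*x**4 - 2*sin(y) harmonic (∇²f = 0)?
No, ∇²f = -48*x**2 + 2*sin(y)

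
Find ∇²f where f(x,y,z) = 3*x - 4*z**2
-8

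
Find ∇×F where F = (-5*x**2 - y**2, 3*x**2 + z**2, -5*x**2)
(-2*z, 10*x, 6*x + 2*y)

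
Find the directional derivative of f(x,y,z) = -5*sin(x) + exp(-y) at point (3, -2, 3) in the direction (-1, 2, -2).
-2*exp(2)/3 + 5*cos(3)/3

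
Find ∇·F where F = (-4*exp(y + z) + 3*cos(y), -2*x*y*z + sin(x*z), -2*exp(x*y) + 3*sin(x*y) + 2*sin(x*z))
2*x*(-z + cos(x*z))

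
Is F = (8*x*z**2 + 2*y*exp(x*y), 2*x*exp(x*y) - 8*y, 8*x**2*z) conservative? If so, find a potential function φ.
Yes, F is conservative. φ = 4*x**2*z**2 - 4*y**2 + 2*exp(x*y)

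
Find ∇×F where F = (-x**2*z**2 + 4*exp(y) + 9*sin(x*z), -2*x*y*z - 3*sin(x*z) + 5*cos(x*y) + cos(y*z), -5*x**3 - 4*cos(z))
(2*x*y + 3*x*cos(x*z) + y*sin(y*z), x*(-2*x*z + 15*x + 9*cos(x*z)), -2*y*z - 5*y*sin(x*y) - 3*z*cos(x*z) - 4*exp(y))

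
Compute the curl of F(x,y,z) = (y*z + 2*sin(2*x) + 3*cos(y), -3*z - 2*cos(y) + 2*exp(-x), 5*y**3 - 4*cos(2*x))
(15*y**2 + 3, y - 8*sin(2*x), -z + 3*sin(y) - 2*exp(-x))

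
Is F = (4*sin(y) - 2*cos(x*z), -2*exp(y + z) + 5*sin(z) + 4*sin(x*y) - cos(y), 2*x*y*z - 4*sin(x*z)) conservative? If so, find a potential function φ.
No, ∇×F = (2*x*z + 2*exp(y + z) - 5*cos(z), 2*x*sin(x*z) - 2*y*z + 4*z*cos(x*z), 4*y*cos(x*y) - 4*cos(y)) ≠ 0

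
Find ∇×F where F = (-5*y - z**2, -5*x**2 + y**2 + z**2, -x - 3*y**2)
(-6*y - 2*z, 1 - 2*z, 5 - 10*x)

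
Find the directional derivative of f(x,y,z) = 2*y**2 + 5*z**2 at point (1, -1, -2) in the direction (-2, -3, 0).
12*sqrt(13)/13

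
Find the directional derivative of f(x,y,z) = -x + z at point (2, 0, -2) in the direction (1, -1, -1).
-2*sqrt(3)/3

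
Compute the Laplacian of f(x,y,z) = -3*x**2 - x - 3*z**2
-12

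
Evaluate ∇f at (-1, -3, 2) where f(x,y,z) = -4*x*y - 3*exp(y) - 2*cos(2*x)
(12 - 4*sin(2), 4 - 3*exp(-3), 0)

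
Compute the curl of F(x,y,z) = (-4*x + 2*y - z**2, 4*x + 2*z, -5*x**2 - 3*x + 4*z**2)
(-2, 10*x - 2*z + 3, 2)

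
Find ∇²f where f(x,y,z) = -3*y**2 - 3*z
-6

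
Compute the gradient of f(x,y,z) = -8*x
(-8, 0, 0)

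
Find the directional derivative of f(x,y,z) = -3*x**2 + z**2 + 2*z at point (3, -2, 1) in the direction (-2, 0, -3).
24*sqrt(13)/13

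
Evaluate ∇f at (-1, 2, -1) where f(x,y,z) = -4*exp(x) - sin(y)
(-4*exp(-1), -cos(2), 0)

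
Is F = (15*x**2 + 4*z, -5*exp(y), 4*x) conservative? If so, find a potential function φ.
Yes, F is conservative. φ = 5*x**3 + 4*x*z - 5*exp(y)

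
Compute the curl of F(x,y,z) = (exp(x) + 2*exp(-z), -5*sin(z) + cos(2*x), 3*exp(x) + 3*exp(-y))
(5*cos(z) - 3*exp(-y), -3*exp(x) - 2*exp(-z), -2*sin(2*x))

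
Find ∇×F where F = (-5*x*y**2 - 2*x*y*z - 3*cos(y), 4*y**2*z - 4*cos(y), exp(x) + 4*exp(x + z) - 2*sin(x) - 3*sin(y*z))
(-4*y**2 - 3*z*cos(y*z), -2*x*y - exp(x) - 4*exp(x + z) + 2*cos(x), 10*x*y + 2*x*z - 3*sin(y))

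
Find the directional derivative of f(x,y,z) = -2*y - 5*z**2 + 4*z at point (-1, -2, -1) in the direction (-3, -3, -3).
-4*sqrt(3)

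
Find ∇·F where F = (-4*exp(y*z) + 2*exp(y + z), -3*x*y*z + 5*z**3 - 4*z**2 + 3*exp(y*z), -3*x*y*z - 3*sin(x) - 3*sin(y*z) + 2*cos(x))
-3*x*y - 3*x*z - 3*y*cos(y*z) + 3*z*exp(y*z)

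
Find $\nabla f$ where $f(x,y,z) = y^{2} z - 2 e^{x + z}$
(-2*exp(x + z), 2*y*z, y**2 - 2*exp(x + z))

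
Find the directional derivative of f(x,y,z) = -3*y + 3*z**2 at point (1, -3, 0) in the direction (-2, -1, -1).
sqrt(6)/2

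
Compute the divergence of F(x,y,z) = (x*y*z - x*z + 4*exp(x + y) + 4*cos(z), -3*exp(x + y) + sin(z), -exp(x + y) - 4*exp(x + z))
y*z - z + exp(x + y) - 4*exp(x + z)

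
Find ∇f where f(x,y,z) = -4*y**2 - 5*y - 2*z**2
(0, -8*y - 5, -4*z)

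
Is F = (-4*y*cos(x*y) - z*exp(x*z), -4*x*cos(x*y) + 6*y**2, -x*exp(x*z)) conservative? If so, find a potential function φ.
Yes, F is conservative. φ = 2*y**3 - exp(x*z) - 4*sin(x*y)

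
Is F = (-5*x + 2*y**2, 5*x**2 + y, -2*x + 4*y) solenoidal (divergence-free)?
No, ∇·F = -4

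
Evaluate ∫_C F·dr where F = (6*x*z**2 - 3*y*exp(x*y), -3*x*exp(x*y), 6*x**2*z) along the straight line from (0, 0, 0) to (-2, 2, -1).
15 - 3*exp(-4)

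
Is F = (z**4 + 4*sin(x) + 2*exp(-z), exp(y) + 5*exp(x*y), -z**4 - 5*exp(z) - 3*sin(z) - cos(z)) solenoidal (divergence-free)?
No, ∇·F = 5*x*exp(x*y) - 4*z**3 + exp(y) - 5*exp(z) + sin(z) + 4*cos(x) - 3*cos(z)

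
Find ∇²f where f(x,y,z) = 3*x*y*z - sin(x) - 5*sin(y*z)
5*y**2*sin(y*z) + 5*z**2*sin(y*z) + sin(x)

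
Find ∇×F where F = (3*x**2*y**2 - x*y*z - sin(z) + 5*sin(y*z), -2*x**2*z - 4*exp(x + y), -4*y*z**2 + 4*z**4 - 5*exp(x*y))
(2*x**2 - 5*x*exp(x*y) - 4*z**2, -x*y + 5*y*exp(x*y) + 5*y*cos(y*z) - cos(z), -6*x**2*y - 3*x*z - 5*z*cos(y*z) - 4*exp(x + y))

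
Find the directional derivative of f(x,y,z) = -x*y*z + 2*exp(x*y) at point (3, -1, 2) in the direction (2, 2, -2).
sqrt(3)*(4 - 7*exp(3))*exp(-3)/3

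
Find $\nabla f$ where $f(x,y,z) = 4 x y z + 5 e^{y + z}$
(4*y*z, 4*x*z + 5*exp(y + z), 4*x*y + 5*exp(y + z))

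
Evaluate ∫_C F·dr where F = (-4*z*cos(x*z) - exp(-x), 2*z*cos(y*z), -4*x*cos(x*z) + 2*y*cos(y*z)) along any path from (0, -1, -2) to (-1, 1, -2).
-8*sin(2) - 1 + E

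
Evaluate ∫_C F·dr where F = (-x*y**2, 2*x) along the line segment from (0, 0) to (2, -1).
-3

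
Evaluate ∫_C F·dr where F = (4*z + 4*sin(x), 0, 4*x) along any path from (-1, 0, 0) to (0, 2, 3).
-4 + 4*cos(1)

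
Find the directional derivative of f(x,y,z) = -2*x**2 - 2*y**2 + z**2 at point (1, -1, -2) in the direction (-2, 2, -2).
4*sqrt(3)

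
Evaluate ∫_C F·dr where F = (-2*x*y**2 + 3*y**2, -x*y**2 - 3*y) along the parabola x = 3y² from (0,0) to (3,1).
-18/5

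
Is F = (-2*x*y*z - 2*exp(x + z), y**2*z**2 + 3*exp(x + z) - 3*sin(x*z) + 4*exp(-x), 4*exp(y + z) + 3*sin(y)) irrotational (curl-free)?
No, ∇×F = (3*x*cos(x*z) - 2*y**2*z - 3*exp(x + z) + 4*exp(y + z) + 3*cos(y), -2*x*y - 2*exp(x + z), 2*x*z - 3*z*cos(x*z) + 3*exp(x + z) - 4*exp(-x))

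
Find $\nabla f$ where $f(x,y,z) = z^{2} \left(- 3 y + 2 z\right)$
(0, -3*z**2, 6*z*(-y + z))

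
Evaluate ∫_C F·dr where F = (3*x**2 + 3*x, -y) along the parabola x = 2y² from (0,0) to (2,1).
27/2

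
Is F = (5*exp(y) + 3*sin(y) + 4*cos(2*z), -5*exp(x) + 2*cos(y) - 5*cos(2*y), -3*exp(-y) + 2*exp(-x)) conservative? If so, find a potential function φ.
No, ∇×F = (3*exp(-y), -8*sin(2*z) + 2*exp(-x), -5*exp(x) - 5*exp(y) - 3*cos(y)) ≠ 0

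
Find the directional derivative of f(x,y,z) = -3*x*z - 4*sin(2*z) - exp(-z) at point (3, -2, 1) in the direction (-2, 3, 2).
2*sqrt(17)*(-6*E + 1 - 8*E*cos(2))*exp(-1)/17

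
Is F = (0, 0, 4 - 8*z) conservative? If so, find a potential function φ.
Yes, F is conservative. φ = 4*z*(1 - z)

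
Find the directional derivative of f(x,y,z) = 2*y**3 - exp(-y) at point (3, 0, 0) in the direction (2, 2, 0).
sqrt(2)/2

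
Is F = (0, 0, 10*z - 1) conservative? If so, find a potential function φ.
Yes, F is conservative. φ = z*(5*z - 1)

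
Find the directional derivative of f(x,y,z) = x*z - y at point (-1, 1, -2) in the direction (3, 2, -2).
-6*sqrt(17)/17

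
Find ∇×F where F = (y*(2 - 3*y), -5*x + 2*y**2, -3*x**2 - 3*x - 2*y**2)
(-4*y, 6*x + 3, 6*y - 7)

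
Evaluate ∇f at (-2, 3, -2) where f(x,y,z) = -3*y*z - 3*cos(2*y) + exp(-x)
(-exp(2), 6*sin(6) + 6, -9)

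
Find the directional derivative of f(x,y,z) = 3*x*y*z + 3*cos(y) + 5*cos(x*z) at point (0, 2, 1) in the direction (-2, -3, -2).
3*sqrt(17)*(-4 + 3*sin(2))/17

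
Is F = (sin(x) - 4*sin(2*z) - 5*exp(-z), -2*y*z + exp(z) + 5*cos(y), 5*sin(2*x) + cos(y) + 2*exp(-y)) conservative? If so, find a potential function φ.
No, ∇×F = (2*y - exp(z) - sin(y) - 2*exp(-y), -10*cos(2*x) - 8*cos(2*z) + 5*exp(-z), 0) ≠ 0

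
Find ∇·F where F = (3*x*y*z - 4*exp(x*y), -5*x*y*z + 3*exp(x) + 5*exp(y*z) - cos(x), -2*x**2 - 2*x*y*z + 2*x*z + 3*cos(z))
-2*x*y - 5*x*z + 2*x + 3*y*z - 4*y*exp(x*y) + 5*z*exp(y*z) - 3*sin(z)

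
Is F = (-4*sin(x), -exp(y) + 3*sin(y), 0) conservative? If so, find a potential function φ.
Yes, F is conservative. φ = -exp(y) + 4*cos(x) - 3*cos(y)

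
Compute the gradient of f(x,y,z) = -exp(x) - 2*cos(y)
(-exp(x), 2*sin(y), 0)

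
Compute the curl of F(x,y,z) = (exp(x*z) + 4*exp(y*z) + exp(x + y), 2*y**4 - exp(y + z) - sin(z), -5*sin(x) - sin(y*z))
(-z*cos(y*z) + exp(y + z) + cos(z), x*exp(x*z) + 4*y*exp(y*z) + 5*cos(x), -4*z*exp(y*z) - exp(x + y))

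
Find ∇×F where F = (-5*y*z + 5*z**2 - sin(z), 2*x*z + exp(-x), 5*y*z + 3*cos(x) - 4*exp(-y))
(-2*x + 5*z + 4*exp(-y), -5*y + 10*z + 3*sin(x) - cos(z), 7*z - exp(-x))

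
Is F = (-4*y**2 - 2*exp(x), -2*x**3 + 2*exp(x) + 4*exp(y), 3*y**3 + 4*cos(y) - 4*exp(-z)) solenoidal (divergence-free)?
No, ∇·F = -2*exp(x) + 4*exp(y) + 4*exp(-z)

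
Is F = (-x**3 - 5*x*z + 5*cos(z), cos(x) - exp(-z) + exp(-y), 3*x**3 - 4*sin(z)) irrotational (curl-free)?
No, ∇×F = (-exp(-z), -9*x**2 - 5*x - 5*sin(z), -sin(x))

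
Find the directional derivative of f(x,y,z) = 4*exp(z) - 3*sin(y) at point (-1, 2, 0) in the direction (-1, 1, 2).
sqrt(6)*(8 - 3*cos(2))/6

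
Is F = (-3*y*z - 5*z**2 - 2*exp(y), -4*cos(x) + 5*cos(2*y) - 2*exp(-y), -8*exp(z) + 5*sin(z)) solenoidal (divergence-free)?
No, ∇·F = -8*exp(z) - 10*sin(2*y) + 5*cos(z) + 2*exp(-y)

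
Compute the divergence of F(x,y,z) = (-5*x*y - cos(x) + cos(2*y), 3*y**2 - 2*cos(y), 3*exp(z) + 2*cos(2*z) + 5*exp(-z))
y + 3*exp(z) + sin(x) + 2*sin(y) - 4*sin(2*z) - 5*exp(-z)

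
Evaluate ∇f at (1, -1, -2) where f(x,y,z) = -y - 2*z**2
(0, -1, 8)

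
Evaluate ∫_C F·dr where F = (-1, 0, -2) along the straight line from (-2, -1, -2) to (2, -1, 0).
-8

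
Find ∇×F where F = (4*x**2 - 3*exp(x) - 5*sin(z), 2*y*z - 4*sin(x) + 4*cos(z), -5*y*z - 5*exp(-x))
(-2*y - 5*z + 4*sin(z), -5*cos(z) - 5*exp(-x), -4*cos(x))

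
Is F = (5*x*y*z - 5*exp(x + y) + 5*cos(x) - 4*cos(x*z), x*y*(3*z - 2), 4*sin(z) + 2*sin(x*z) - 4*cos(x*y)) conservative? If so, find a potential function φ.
No, ∇×F = (x*(-3*y + 4*sin(x*y)), 5*x*y + 4*x*sin(x*z) - 4*y*sin(x*y) - 2*z*cos(x*z), -5*x*z + y*(3*z - 2) + 5*exp(x + y)) ≠ 0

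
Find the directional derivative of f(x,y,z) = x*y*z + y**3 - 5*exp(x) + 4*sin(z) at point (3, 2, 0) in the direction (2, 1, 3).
sqrt(14)*(21 - 5*exp(3))/7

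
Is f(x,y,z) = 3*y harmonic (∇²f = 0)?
Yes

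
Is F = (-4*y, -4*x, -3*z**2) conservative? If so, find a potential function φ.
Yes, F is conservative. φ = -4*x*y - z**3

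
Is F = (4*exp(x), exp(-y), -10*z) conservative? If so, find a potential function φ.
Yes, F is conservative. φ = -5*z**2 + 4*exp(x) - exp(-y)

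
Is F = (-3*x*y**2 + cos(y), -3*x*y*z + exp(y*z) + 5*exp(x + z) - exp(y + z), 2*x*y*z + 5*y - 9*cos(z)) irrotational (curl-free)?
No, ∇×F = (3*x*y + 2*x*z - y*exp(y*z) - 5*exp(x + z) + exp(y + z) + 5, -2*y*z, 6*x*y - 3*y*z + 5*exp(x + z) + sin(y))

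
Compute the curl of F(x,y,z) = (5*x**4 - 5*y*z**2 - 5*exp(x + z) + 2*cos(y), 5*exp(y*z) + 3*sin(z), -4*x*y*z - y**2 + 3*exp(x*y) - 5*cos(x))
(-4*x*z + 3*x*exp(x*y) - 5*y*exp(y*z) - 2*y - 3*cos(z), -6*y*z - 3*y*exp(x*y) - 5*exp(x + z) - 5*sin(x), 5*z**2 + 2*sin(y))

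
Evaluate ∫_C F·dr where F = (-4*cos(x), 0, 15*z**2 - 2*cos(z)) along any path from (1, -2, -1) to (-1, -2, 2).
-2*sin(2) + 6*sin(1) + 45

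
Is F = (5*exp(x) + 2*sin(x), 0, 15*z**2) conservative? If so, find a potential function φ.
Yes, F is conservative. φ = 5*z**3 + 5*exp(x) - 2*cos(x)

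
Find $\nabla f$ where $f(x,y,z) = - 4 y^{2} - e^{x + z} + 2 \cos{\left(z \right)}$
(-exp(x + z), -8*y, -exp(x + z) - 2*sin(z))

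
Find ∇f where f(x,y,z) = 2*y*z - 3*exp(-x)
(3*exp(-x), 2*z, 2*y)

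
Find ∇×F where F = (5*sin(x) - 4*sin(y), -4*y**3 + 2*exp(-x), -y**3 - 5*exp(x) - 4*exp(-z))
(-3*y**2, 5*exp(x), 4*cos(y) - 2*exp(-x))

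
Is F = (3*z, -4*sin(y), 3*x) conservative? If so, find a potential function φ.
Yes, F is conservative. φ = 3*x*z + 4*cos(y)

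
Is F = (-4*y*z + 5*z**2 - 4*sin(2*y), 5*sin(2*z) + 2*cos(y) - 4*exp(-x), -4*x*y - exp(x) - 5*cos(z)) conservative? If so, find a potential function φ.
No, ∇×F = (-4*x - 10*cos(2*z), 10*z + exp(x), 4*z + 8*cos(2*y) + 4*exp(-x)) ≠ 0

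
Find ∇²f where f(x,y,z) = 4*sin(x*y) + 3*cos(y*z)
-4*x**2*sin(x*y) - 4*y**2*sin(x*y) - 3*y**2*cos(y*z) - 3*z**2*cos(y*z)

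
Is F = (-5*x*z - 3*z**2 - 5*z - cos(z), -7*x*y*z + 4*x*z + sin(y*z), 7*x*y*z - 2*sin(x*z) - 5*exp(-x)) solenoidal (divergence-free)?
No, ∇·F = 7*x*y - 7*x*z - 2*x*cos(x*z) + z*cos(y*z) - 5*z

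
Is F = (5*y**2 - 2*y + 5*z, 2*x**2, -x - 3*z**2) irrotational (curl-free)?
No, ∇×F = (0, 6, 4*x - 10*y + 2)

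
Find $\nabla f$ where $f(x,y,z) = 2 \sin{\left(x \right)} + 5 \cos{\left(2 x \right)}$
(-10*sin(2*x) + 2*cos(x), 0, 0)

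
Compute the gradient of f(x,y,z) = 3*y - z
(0, 3, -1)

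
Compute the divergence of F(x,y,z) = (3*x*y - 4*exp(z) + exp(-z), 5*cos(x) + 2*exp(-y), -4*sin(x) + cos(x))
3*y - 2*exp(-y)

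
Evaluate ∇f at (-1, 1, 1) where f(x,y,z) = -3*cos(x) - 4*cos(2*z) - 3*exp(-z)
(-3*sin(1), 0, 3*exp(-1) + 8*sin(2))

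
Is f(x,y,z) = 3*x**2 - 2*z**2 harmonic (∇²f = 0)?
No, ∇²f = 2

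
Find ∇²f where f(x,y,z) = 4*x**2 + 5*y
8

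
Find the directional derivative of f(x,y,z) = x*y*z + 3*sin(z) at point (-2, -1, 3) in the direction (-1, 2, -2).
-13/3 - 2*cos(3)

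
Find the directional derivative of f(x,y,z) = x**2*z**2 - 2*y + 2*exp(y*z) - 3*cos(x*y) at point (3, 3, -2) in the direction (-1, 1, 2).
sqrt(6)*(4 - 49*exp(6))*exp(-6)/3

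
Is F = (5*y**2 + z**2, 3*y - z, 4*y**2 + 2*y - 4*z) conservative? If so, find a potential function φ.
No, ∇×F = (8*y + 3, 2*z, -10*y) ≠ 0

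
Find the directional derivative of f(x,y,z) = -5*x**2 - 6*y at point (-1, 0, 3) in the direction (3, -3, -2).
24*sqrt(22)/11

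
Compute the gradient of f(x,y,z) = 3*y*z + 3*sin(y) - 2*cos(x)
(2*sin(x), 3*z + 3*cos(y), 3*y)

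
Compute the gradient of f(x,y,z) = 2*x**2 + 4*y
(4*x, 4, 0)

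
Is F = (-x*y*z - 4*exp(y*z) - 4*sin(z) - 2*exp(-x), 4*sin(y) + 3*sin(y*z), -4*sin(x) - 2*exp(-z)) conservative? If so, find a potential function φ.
No, ∇×F = (-3*y*cos(y*z), -x*y - 4*y*exp(y*z) + 4*cos(x) - 4*cos(z), z*(x + 4*exp(y*z))) ≠ 0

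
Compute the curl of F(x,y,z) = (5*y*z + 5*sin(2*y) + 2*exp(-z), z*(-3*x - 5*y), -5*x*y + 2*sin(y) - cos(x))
(-2*x + 5*y + 2*cos(y), 10*y - sin(x) - 2*exp(-z), -8*z - 10*cos(2*y))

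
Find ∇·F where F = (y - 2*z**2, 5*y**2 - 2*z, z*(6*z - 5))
10*y + 12*z - 5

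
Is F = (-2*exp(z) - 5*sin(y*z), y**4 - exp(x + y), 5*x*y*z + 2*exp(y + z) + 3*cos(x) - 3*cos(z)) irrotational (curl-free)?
No, ∇×F = (5*x*z + 2*exp(y + z), -5*y*z - 5*y*cos(y*z) - 2*exp(z) + 3*sin(x), 5*z*cos(y*z) - exp(x + y))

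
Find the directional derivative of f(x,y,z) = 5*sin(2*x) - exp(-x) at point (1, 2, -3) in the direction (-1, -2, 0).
-sqrt(5)*(10*E*cos(2) + 1)*exp(-1)/5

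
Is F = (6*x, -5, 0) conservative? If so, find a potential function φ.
Yes, F is conservative. φ = 3*x**2 - 5*y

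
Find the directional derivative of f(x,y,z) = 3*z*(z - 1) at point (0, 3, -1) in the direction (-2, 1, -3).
27*sqrt(14)/14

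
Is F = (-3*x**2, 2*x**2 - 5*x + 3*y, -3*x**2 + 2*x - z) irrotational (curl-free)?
No, ∇×F = (0, 6*x - 2, 4*x - 5)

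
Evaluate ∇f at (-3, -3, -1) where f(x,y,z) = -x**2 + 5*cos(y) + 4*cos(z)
(6, 5*sin(3), 4*sin(1))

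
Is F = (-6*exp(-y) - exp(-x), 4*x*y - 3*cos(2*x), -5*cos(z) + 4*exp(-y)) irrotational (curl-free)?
No, ∇×F = (-4*exp(-y), 0, 4*y + 6*sin(2*x) - 6*exp(-y))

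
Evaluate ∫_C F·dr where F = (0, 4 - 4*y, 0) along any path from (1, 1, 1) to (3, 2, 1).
-2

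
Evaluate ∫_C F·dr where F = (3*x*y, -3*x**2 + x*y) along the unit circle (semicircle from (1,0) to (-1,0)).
2/3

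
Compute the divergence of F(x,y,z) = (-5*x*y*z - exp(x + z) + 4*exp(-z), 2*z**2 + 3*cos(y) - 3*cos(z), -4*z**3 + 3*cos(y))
-5*y*z - 12*z**2 - exp(x + z) - 3*sin(y)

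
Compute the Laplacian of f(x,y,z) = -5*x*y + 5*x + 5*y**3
30*y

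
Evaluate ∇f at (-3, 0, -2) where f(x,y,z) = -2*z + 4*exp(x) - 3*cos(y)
(4*exp(-3), 0, -2)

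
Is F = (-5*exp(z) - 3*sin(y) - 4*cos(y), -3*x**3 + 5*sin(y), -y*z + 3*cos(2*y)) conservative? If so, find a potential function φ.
No, ∇×F = (-z - 6*sin(2*y), -5*exp(z), -9*x**2 - 4*sin(y) + 3*cos(y)) ≠ 0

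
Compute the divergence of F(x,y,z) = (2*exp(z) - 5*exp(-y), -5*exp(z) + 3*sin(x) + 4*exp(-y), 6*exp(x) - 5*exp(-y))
-4*exp(-y)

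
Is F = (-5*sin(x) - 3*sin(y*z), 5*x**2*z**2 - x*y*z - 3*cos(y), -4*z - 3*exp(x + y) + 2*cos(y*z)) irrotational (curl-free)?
No, ∇×F = (-10*x**2*z + x*y - 2*z*sin(y*z) - 3*exp(x + y), -3*y*cos(y*z) + 3*exp(x + y), z*(10*x*z - y + 3*cos(y*z)))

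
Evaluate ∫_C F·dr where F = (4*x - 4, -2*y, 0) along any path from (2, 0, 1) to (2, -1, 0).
-1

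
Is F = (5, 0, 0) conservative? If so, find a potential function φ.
Yes, F is conservative. φ = 5*x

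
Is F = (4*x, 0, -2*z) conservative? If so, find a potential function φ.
Yes, F is conservative. φ = 2*x**2 - z**2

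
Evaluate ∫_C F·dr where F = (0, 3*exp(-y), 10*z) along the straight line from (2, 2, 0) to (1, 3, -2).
-3*exp(-3) + 3*exp(-2) + 20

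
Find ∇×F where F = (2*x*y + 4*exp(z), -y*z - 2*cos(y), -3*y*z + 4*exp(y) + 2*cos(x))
(y - 3*z + 4*exp(y), 4*exp(z) + 2*sin(x), -2*x)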